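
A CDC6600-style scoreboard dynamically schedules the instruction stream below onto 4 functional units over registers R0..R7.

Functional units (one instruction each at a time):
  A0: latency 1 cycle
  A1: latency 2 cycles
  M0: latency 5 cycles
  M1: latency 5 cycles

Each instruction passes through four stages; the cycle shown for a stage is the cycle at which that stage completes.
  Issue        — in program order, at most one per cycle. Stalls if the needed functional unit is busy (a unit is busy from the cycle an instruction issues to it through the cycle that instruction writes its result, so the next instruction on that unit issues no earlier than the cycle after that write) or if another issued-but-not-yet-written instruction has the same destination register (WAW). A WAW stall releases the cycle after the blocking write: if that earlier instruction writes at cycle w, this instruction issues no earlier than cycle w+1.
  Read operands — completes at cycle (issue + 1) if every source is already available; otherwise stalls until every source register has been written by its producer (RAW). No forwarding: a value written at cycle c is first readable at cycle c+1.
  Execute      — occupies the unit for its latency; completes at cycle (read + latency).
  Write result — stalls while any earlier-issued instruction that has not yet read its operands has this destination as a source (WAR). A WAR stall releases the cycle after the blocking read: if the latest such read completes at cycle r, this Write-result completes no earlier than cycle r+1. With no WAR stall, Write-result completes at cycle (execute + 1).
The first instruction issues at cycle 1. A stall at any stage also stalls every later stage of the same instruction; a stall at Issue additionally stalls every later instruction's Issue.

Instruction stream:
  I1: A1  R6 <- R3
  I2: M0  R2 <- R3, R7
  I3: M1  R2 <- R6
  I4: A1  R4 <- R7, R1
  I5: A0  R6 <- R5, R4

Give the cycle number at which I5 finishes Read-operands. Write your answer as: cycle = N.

[I1] 1/2/4/5
[I2] 2/3/8/9
[I3] 10/11/16/17  (WAW R2: wait I2 write@9)
[I4] 11/12/14/15
[I5] 12/16/17/18  (RAW R4: wait I4 write@15)

cycle = 16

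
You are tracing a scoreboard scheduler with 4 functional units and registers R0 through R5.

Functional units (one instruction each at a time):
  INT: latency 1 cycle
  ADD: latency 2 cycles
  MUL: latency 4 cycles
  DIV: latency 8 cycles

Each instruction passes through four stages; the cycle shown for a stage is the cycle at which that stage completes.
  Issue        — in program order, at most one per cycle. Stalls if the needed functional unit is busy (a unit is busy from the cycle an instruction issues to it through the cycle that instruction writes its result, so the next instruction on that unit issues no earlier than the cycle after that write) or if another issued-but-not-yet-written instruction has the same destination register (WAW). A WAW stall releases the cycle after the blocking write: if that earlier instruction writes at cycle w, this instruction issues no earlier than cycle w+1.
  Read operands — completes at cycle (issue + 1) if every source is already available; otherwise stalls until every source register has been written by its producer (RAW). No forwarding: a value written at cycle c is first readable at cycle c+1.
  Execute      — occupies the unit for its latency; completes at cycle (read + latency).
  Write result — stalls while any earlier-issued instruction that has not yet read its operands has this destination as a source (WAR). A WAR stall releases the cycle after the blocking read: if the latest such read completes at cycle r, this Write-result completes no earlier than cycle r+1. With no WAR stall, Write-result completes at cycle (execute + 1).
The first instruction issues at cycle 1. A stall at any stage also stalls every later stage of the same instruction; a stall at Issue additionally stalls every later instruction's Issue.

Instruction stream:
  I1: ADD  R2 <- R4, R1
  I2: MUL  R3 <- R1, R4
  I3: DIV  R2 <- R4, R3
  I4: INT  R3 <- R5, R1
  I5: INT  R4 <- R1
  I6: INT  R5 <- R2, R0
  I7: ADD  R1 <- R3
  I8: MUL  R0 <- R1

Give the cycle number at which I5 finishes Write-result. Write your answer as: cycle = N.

cycle = 16

c1: I1 dispatched to ADD
c2: I1 operands ready, I2 dispatched to MUL
c3: I2 operands ready
c4: I1 complete
c5: R2←I1
c6: I3 dispatched to DIV
c7: I2 complete
c8: R3←I2
c9: I3 operands ready, I4 dispatched to INT
c10: I4 operands ready
c11: I4 complete
c12: R3←I4
c13: I5 dispatched to INT
c14: I5 operands ready
c15: I5 complete
c16: R4←I5
c17: I3 complete, I6 dispatched to INT
c18: R2←I3, I7 dispatched to ADD
c19: I6 operands ready, I7 operands ready, I8 dispatched to MUL
c20: I6 complete
c21: R5←I6, I7 complete
c22: R1←I7
c23: I8 operands ready
c27: I8 complete
c28: R0←I8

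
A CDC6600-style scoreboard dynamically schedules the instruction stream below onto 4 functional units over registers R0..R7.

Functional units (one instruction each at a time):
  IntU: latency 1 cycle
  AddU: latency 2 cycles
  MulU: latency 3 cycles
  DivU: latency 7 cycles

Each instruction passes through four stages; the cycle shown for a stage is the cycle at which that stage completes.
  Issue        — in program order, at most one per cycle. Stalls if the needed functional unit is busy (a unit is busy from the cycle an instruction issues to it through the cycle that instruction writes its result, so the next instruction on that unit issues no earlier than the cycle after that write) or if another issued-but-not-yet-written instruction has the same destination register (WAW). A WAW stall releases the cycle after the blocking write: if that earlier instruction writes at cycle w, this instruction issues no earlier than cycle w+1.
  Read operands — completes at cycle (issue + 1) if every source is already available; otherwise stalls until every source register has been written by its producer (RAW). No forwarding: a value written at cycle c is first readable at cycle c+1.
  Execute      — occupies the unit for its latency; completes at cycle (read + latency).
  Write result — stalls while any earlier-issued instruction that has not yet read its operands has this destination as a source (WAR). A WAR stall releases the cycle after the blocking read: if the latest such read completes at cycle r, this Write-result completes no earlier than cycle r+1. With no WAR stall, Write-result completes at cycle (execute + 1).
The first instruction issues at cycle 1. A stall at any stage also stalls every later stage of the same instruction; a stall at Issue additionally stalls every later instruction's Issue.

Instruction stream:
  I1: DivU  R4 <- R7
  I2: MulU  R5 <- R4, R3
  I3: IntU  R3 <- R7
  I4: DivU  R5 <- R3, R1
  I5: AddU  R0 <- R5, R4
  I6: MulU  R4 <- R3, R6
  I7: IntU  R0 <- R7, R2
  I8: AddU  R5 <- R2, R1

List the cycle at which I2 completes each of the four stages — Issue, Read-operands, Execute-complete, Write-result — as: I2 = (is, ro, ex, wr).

I2 = (2, 11, 14, 15)

  I1 | 1 | 2 | 9 | 10
  I2 | 2 | 11 | 14 | 15   RAW R4: wait I1 write@10
  I3 | 3 | 4 | 5 | 12   WAR R3: wait I2 read@11
  I4 | 16 | 17 | 24 | 25   WAW R5: wait I2 write@15
  I5 | 17 | 26 | 28 | 29   RAW R5: wait I4 write@25
  I6 | 18 | 19 | 22 | 27   WAR R4: wait I5 read@26
  I7 | 30 | 31 | 32 | 33   WAW R0: wait I5 write@29
  I8 | 31 | 32 | 34 | 35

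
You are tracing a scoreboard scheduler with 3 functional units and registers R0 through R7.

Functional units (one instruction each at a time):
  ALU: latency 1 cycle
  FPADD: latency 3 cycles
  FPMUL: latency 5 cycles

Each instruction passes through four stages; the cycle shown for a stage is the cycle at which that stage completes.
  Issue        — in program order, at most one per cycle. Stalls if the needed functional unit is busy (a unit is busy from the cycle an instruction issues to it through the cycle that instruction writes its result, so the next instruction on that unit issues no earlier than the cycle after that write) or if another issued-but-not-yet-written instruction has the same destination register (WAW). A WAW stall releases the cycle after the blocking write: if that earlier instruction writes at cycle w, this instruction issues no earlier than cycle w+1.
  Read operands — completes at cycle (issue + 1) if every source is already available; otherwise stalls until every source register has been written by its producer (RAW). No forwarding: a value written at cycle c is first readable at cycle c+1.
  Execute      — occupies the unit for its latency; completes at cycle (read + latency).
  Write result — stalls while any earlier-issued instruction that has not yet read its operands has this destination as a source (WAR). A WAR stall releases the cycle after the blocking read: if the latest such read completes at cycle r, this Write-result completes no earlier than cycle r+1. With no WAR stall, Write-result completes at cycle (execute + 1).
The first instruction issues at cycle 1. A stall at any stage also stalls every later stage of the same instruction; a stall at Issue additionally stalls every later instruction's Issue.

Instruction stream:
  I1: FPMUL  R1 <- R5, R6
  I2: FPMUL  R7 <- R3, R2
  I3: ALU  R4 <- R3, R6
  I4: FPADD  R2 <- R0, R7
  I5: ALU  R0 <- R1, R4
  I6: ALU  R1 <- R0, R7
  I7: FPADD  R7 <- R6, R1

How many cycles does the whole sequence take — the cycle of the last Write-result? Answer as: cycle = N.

cycle 1: I1 issues→FPMUL
cycle 2: I1 reads
cycle 7: I1 exec-done
cycle 8: I1 writes R1
cycle 9: I2 issues→FPMUL
cycle 10: I2 reads; I3 issues→ALU
cycle 11: I3 reads; I4 issues→FPADD
cycle 12: I3 exec-done
cycle 13: I3 writes R4
cycle 14: I5 issues→ALU
cycle 15: I2 exec-done; I5 reads
cycle 16: I2 writes R7; I5 exec-done
cycle 17: I4 reads
cycle 18: I5 writes R0
cycle 19: I6 issues→ALU
cycle 20: I4 exec-done; I6 reads
cycle 21: I4 writes R2; I6 exec-done
cycle 22: I6 writes R1; I7 issues→FPADD
cycle 23: I7 reads
cycle 26: I7 exec-done
cycle 27: I7 writes R7

cycle = 27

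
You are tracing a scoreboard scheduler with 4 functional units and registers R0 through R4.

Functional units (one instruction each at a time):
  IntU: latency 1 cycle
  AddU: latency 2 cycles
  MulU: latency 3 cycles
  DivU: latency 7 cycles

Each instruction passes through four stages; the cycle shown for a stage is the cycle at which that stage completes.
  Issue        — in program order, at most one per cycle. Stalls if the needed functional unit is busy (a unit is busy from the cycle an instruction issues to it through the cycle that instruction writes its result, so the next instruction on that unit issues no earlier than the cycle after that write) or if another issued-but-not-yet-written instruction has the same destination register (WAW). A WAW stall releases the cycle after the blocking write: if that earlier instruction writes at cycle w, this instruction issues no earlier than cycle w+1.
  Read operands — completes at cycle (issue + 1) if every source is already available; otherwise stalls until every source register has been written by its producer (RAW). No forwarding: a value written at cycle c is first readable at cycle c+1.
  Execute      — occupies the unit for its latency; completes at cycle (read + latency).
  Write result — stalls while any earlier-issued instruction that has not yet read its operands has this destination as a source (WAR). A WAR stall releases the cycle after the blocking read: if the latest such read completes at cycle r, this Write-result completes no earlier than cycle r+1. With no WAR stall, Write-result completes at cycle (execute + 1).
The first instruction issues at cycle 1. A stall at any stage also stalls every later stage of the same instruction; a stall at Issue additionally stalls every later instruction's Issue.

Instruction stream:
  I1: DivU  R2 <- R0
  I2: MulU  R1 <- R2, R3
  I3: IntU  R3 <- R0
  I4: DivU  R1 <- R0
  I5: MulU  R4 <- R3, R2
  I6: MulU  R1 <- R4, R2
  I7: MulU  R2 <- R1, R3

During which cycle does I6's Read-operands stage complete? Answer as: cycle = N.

cycle = 27

[I1] 1/2/9/10
[I2] 2/11/14/15  (RAW R2: wait I1 write@10)
[I3] 3/4/5/12  (WAR R3: wait I2 read@11)
[I4] 16/17/24/25  (WAW R1: wait I2 write@15)
[I5] 17/18/21/22
[I6] 26/27/30/31  (WAW R1: wait I4 write@25)
[I7] 32/33/36/37  (struct: MulU busy until I6 writes@31)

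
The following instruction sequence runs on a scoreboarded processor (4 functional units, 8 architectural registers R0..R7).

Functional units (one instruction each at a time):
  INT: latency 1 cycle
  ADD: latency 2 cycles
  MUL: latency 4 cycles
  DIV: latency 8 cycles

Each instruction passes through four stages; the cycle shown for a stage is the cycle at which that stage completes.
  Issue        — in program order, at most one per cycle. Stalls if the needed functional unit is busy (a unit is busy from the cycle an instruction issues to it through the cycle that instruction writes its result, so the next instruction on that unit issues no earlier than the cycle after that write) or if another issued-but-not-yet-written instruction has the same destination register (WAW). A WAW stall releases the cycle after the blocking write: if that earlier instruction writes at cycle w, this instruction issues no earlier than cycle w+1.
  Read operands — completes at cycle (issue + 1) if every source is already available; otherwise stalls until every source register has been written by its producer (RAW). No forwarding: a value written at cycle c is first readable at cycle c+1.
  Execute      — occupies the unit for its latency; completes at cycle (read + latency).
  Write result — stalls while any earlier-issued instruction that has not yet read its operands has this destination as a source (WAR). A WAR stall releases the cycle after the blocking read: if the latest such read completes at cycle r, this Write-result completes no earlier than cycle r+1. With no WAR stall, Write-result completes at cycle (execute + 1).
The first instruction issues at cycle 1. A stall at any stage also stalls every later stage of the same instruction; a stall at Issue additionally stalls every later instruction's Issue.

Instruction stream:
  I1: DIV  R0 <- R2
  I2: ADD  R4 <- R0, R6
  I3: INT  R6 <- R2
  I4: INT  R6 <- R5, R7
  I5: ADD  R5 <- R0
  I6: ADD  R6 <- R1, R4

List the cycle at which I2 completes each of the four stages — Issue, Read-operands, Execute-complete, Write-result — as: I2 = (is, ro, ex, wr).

cycle 1: I1→DIV
cycle 2: I1 RO, I2→ADD
cycle 3: I3→INT
cycle 4: I3 RO
cycle 5: I3 EX
cycle 10: I1 EX
cycle 11: I1 WR R0
cycle 12: I2 RO
cycle 13: I3 WR R6
cycle 14: I2 EX, I4→INT
cycle 15: I2 WR R4, I4 RO
cycle 16: I4 EX, I5→ADD
cycle 17: I4 WR R6, I5 RO
cycle 19: I5 EX
cycle 20: I5 WR R5
cycle 21: I6→ADD
cycle 22: I6 RO
cycle 24: I6 EX
cycle 25: I6 WR R6

I2 = (2, 12, 14, 15)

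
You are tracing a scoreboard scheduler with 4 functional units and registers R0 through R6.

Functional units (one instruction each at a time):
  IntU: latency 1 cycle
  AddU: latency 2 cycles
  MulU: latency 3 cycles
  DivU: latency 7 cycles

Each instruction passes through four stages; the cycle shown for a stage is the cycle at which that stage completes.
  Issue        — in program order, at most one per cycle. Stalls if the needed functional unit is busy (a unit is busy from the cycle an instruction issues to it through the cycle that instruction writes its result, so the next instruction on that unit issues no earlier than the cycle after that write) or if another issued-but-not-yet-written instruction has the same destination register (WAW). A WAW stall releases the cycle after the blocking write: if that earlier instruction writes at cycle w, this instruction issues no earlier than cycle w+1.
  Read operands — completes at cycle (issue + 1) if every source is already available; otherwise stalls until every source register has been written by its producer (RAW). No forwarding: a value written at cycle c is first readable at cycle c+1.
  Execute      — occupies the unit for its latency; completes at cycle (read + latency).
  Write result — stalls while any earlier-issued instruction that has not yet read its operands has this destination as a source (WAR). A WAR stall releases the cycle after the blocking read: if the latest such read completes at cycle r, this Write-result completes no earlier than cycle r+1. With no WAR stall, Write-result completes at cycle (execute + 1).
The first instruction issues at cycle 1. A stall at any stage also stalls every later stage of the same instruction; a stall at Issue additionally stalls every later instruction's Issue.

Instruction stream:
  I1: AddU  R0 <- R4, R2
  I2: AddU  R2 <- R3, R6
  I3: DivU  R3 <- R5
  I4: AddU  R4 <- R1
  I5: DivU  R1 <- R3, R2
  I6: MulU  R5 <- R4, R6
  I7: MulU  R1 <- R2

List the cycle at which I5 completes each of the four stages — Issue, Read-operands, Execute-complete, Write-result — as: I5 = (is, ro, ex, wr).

[I1] 1/2/4/5
[I2] 6/7/9/10  (struct: AddU busy until I1 writes@5)
[I3] 7/8/15/16
[I4] 11/12/14/15  (struct: AddU busy until I2 writes@10)
[I5] 17/18/25/26  (struct: DivU busy until I3 writes@16)
[I6] 18/19/22/23
[I7] 27/28/31/32  (WAW R1: wait I5 write@26)

I5 = (17, 18, 25, 26)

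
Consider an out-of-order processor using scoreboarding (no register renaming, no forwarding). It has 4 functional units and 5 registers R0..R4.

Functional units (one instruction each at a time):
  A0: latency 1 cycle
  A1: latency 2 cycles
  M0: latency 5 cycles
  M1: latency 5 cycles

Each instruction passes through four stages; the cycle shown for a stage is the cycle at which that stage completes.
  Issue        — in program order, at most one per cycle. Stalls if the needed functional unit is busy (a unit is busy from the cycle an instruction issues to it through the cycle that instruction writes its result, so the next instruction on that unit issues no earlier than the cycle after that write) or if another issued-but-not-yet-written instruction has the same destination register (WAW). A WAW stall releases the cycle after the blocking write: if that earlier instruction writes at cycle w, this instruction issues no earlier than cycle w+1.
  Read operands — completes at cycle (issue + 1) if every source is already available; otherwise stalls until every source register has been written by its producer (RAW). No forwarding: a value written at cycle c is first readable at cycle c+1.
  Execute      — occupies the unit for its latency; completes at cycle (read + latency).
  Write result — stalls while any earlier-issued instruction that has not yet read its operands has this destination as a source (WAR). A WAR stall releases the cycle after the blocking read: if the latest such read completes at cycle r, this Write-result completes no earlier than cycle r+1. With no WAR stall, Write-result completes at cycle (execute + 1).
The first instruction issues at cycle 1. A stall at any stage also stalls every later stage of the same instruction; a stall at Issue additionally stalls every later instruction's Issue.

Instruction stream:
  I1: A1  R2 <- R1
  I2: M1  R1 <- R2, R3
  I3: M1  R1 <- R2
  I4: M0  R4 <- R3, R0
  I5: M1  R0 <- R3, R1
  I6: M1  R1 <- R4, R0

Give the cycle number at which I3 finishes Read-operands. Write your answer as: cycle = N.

[1] I1 dispatched to A1
[2] I1 operands ready, I2 dispatched to M1
[4] I1 complete
[5] R2←I1
[6] I2 operands ready
[11] I2 complete
[12] R1←I2
[13] I3 dispatched to M1
[14] I3 operands ready, I4 dispatched to M0
[15] I4 operands ready
[19] I3 complete
[20] R1←I3, I4 complete
[21] R4←I4, I5 dispatched to M1
[22] I5 operands ready
[27] I5 complete
[28] R0←I5
[29] I6 dispatched to M1
[30] I6 operands ready
[35] I6 complete
[36] R1←I6

cycle = 14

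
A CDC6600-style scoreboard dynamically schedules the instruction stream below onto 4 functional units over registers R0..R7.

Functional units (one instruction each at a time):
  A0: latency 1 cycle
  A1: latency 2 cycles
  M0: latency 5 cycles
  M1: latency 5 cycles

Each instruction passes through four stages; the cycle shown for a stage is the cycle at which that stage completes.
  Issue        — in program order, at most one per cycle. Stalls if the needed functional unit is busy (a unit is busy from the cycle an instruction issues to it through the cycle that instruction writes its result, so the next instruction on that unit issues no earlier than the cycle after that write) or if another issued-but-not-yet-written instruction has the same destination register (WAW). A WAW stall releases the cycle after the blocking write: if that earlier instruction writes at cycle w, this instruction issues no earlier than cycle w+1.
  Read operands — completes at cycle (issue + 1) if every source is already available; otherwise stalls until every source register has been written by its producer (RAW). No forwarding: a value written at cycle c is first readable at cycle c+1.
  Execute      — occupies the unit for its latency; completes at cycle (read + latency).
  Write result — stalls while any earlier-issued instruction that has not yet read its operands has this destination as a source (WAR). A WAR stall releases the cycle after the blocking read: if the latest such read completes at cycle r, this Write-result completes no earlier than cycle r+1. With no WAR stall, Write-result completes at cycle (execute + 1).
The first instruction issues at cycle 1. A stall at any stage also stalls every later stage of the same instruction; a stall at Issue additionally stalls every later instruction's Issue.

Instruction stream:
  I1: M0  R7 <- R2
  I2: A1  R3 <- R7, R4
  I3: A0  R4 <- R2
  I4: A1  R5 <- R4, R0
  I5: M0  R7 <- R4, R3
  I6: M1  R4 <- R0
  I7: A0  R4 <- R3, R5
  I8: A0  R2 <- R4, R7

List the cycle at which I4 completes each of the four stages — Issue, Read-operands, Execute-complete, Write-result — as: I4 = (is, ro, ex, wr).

I4 = (13, 14, 16, 17)

I1 -> (1, 2, 7, 8)
I2 -> (2, 9, 11, 12)  // RAW R7: wait I1 write@8
I3 -> (3, 4, 5, 10)  // WAR R4: wait I2 read@9
I4 -> (13, 14, 16, 17)  // struct: A1 busy until I2 writes@12
I5 -> (14, 15, 20, 21)
I6 -> (15, 16, 21, 22)
I7 -> (23, 24, 25, 26)  // WAW R4: wait I6 write@22
I8 -> (27, 28, 29, 30)  // struct: A0 busy until I7 writes@26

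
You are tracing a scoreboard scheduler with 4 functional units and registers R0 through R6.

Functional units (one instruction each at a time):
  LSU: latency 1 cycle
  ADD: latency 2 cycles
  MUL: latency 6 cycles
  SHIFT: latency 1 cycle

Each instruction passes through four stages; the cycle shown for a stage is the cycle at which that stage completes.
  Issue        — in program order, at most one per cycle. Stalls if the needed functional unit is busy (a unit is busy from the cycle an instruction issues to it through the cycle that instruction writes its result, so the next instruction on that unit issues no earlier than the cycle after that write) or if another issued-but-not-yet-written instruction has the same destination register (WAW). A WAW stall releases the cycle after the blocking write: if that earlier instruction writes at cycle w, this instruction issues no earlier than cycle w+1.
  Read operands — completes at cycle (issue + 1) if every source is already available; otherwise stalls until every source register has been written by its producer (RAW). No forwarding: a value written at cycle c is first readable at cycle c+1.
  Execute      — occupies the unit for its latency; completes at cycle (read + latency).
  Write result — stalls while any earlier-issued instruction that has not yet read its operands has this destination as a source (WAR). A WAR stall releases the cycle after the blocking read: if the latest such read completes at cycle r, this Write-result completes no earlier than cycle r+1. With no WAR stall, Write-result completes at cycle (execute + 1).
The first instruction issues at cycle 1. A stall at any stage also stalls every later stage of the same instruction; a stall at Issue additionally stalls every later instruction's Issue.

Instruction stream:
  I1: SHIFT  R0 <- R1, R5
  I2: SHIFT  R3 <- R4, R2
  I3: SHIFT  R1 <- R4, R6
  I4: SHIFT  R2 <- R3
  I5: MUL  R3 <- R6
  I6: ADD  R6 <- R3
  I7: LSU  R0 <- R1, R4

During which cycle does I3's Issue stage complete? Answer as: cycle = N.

cycle = 9

1) issue 1, read 2, done 3, write 4
2) issue 5, read 6, done 7, write 8  <struct: SHIFT busy until I1 writes@4>
3) issue 9, read 10, done 11, write 12  <struct: SHIFT busy until I2 writes@8>
4) issue 13, read 14, done 15, write 16  <struct: SHIFT busy until I3 writes@12>
5) issue 14, read 15, done 21, write 22
6) issue 15, read 23, done 25, write 26  <RAW R3: wait I5 write@22>
7) issue 16, read 17, done 18, write 19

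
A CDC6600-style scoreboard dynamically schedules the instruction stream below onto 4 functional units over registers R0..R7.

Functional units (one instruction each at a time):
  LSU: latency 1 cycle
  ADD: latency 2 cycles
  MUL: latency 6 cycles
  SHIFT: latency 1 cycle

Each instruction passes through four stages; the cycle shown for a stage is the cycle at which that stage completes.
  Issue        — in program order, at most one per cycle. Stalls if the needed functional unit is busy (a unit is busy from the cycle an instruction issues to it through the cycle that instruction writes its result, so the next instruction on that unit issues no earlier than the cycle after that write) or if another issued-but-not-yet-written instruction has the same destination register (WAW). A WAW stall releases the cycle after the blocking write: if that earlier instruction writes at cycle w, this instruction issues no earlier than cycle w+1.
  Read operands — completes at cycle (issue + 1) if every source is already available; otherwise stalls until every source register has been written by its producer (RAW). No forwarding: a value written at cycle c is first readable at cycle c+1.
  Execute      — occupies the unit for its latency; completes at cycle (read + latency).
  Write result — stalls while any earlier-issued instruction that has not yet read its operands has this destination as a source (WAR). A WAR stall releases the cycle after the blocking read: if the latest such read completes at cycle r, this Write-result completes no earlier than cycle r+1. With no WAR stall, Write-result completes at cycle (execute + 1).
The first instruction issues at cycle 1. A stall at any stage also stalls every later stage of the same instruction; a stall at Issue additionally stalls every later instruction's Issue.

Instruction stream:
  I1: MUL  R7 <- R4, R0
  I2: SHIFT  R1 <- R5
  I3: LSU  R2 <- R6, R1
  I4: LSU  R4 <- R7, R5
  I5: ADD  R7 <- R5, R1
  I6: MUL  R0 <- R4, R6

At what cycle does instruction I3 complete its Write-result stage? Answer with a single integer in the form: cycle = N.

cycle 1: I1 issues→MUL
cycle 2: I1 reads | I2 issues→SHIFT
cycle 3: I2 reads | I3 issues→LSU
cycle 4: I2 exec-done
cycle 5: I2 writes R1
cycle 6: I3 reads
cycle 7: I3 exec-done
cycle 8: I1 exec-done | I3 writes R2
cycle 9: I1 writes R7 | I4 issues→LSU
cycle 10: I4 reads | I5 issues→ADD
cycle 11: I4 exec-done | I5 reads | I6 issues→MUL
cycle 12: I4 writes R4
cycle 13: I5 exec-done | I6 reads
cycle 14: I5 writes R7
cycle 19: I6 exec-done
cycle 20: I6 writes R0

cycle = 8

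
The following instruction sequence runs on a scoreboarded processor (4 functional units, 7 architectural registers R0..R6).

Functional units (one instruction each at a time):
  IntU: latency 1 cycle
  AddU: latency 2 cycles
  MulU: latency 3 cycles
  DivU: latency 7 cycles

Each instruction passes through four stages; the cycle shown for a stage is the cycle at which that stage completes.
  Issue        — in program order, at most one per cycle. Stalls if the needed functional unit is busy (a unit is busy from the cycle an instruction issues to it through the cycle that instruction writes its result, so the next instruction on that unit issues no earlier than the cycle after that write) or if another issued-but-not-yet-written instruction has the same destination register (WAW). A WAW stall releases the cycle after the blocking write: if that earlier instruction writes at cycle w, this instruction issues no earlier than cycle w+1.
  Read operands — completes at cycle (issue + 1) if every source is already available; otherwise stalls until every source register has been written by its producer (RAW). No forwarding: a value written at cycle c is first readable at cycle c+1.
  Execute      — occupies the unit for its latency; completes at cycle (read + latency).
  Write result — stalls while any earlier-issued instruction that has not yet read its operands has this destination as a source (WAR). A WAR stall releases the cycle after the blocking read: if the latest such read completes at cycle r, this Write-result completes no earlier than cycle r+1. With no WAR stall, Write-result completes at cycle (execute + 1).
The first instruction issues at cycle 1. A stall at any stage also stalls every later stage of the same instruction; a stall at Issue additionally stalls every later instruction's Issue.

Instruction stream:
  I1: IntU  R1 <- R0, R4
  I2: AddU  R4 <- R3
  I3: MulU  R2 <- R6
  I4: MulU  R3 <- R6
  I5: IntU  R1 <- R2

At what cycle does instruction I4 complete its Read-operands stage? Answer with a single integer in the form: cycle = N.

[I1] 1/2/3/4
[I2] 2/3/5/6
[I3] 3/4/7/8
[I4] 9/10/13/14  (struct: MulU busy until I3 writes@8)
[I5] 10/11/12/13

cycle = 10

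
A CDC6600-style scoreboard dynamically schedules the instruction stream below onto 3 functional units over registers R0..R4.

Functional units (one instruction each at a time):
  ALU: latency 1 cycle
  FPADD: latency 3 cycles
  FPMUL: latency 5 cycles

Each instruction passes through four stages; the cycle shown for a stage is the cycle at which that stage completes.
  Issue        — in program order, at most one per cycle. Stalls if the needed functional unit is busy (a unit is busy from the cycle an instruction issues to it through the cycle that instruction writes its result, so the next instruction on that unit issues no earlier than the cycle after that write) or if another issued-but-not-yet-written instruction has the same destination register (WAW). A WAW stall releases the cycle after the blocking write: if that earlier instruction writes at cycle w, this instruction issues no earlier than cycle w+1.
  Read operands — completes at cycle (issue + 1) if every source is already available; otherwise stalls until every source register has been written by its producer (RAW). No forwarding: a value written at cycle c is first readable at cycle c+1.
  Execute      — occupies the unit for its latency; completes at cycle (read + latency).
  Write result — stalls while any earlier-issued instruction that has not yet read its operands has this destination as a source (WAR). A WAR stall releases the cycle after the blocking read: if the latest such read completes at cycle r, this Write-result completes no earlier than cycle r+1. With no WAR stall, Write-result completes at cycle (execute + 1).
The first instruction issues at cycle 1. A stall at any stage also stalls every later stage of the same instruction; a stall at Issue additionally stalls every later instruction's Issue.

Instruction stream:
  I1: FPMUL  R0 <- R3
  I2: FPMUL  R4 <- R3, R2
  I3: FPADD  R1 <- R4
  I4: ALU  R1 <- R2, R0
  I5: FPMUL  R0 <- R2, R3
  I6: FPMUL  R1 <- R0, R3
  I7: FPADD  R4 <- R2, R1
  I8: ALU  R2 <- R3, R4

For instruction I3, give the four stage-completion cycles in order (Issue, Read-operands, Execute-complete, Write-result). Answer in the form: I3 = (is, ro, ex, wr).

I3 = (10, 17, 20, 21)

cycle 1: I1 issues→FPMUL
cycle 2: I1 reads
cycle 7: I1 exec-done
cycle 8: I1 writes R0
cycle 9: I2 issues→FPMUL
cycle 10: I2 reads, I3 issues→FPADD
cycle 15: I2 exec-done
cycle 16: I2 writes R4
cycle 17: I3 reads
cycle 20: I3 exec-done
cycle 21: I3 writes R1
cycle 22: I4 issues→ALU
cycle 23: I4 reads, I5 issues→FPMUL
cycle 24: I4 exec-done, I5 reads
cycle 25: I4 writes R1
cycle 29: I5 exec-done
cycle 30: I5 writes R0
cycle 31: I6 issues→FPMUL
cycle 32: I6 reads, I7 issues→FPADD
cycle 33: I8 issues→ALU
cycle 37: I6 exec-done
cycle 38: I6 writes R1
cycle 39: I7 reads
cycle 42: I7 exec-done
cycle 43: I7 writes R4
cycle 44: I8 reads
cycle 45: I8 exec-done
cycle 46: I8 writes R2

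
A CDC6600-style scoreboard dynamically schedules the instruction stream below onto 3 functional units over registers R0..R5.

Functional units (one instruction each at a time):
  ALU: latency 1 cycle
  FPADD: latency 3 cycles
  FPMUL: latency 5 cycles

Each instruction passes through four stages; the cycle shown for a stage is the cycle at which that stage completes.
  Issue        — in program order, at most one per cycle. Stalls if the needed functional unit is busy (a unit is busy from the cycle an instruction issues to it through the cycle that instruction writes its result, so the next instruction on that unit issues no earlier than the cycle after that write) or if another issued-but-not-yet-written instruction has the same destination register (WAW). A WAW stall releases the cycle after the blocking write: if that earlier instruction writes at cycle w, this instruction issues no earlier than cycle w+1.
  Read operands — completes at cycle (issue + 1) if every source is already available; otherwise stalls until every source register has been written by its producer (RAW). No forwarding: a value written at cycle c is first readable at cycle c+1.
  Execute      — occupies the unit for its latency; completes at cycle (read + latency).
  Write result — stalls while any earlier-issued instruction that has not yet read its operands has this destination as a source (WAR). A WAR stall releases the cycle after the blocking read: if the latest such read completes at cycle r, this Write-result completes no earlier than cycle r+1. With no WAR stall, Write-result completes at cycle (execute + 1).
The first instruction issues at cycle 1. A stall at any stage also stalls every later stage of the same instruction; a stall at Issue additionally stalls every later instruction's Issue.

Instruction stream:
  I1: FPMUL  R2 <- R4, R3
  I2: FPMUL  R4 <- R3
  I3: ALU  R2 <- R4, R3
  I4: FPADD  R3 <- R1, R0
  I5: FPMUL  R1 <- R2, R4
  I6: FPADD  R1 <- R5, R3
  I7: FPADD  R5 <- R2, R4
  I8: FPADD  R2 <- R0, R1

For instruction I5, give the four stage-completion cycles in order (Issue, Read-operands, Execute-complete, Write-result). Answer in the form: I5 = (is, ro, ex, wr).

I5 = (17, 20, 25, 26)

[1] I1→FPMUL
[2] I1 RO
[7] I1 EX
[8] I1 WR R2
[9] I2→FPMUL
[10] I2 RO | I3→ALU
[11] I4→FPADD
[12] I4 RO
[15] I2 EX | I4 EX
[16] I2 WR R4
[17] I3 RO | I5→FPMUL
[18] I3 EX | I4 WR R3
[19] I3 WR R2
[20] I5 RO
[25] I5 EX
[26] I5 WR R1
[27] I6→FPADD
[28] I6 RO
[31] I6 EX
[32] I6 WR R1
[33] I7→FPADD
[34] I7 RO
[37] I7 EX
[38] I7 WR R5
[39] I8→FPADD
[40] I8 RO
[43] I8 EX
[44] I8 WR R2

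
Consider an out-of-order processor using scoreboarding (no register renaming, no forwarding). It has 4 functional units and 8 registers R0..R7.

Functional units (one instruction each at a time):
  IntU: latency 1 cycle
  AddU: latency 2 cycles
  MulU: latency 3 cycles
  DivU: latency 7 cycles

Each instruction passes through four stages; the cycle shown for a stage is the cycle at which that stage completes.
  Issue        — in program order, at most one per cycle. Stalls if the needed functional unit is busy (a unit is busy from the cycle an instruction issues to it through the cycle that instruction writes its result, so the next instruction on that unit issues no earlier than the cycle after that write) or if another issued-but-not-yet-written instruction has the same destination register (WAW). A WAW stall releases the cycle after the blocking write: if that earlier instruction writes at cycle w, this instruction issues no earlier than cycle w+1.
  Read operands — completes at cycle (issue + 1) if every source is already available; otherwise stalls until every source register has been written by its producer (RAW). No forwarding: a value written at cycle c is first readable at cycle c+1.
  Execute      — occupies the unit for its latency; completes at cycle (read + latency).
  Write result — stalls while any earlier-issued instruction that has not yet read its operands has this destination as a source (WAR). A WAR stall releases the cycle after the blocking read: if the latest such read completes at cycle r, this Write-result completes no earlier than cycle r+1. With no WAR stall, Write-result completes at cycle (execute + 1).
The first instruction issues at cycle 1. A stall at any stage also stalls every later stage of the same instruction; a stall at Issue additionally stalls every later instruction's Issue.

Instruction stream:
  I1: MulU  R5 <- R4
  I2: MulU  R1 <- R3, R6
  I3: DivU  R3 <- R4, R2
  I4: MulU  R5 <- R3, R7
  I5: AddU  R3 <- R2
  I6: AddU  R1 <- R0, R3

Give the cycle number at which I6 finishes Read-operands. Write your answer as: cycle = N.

cycle = 24

cycle 1: I1→MulU
cycle 2: I1 RO
cycle 5: I1 EX
cycle 6: I1 WR R5
cycle 7: I2→MulU
cycle 8: I2 RO | I3→DivU
cycle 9: I3 RO
cycle 11: I2 EX
cycle 12: I2 WR R1
cycle 13: I4→MulU
cycle 16: I3 EX
cycle 17: I3 WR R3
cycle 18: I4 RO | I5→AddU
cycle 19: I5 RO
cycle 21: I4 EX | I5 EX
cycle 22: I4 WR R5 | I5 WR R3
cycle 23: I6→AddU
cycle 24: I6 RO
cycle 26: I6 EX
cycle 27: I6 WR R1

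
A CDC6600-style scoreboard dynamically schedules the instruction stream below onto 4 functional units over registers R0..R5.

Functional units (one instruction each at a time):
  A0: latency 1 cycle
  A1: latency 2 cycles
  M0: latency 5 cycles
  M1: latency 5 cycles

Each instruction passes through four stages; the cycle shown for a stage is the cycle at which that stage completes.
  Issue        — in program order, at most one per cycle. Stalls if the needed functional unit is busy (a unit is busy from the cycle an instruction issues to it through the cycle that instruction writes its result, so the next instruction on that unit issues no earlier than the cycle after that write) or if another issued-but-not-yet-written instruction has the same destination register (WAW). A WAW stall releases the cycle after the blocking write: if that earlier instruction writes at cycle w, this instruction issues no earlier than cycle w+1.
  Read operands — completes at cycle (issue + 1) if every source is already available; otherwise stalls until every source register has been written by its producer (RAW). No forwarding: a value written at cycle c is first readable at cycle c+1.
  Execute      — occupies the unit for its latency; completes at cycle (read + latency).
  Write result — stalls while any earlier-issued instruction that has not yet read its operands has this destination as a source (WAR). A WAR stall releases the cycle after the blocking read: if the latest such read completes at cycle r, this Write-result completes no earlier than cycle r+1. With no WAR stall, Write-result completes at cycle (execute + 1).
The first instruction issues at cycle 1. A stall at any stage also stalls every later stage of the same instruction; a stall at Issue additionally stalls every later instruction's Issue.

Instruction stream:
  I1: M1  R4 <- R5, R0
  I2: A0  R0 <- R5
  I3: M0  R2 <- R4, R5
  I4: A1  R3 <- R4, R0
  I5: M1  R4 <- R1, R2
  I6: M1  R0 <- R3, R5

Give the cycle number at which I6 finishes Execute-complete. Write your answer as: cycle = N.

t=1  I1→M1
t=2  I1 RO · I2→A0
t=3  I2 RO · I3→M0
t=4  I2 EX · I4→A1
t=5  I2 WR R0
t=7  I1 EX
t=8  I1 WR R4
t=9  I3 RO · I4 RO · I5→M1
t=11  I4 EX
t=12  I4 WR R3
t=14  I3 EX
t=15  I3 WR R2
t=16  I5 RO
t=21  I5 EX
t=22  I5 WR R4
t=23  I6→M1
t=24  I6 RO
t=29  I6 EX
t=30  I6 WR R0

cycle = 29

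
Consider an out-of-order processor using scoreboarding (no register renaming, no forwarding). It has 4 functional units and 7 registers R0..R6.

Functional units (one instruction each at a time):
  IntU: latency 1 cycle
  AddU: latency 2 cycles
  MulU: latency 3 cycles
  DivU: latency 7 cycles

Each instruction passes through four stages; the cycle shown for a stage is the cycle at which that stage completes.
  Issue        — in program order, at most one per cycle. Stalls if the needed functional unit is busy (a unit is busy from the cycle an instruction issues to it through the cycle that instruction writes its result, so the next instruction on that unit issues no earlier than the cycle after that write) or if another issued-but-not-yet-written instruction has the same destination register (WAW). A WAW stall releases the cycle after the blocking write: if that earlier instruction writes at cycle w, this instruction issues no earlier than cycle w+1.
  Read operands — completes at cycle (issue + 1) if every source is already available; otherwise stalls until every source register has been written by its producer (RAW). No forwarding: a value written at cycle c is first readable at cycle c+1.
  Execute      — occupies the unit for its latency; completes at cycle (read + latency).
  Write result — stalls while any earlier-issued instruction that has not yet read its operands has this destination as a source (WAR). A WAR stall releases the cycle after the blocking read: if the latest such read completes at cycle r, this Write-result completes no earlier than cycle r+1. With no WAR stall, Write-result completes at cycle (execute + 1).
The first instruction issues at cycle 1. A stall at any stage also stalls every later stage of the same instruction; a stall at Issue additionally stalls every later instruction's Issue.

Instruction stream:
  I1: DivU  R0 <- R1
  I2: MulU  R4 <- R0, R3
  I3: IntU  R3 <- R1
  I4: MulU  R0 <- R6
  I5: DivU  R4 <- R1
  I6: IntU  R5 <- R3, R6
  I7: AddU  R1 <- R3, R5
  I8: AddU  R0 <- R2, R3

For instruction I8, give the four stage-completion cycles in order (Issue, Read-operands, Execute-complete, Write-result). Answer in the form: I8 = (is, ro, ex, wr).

[1] issue I1 (DivU)
[2] I1 read-ops; issue I2 (MulU)
[3] issue I3 (IntU)
[4] I3 read-ops
[5] I3 finished on IntU
[9] I1 finished on DivU
[10] I1→R0
[11] I2 read-ops
[12] I3→R3
[14] I2 finished on MulU
[15] I2→R4
[16] issue I4 (MulU)
[17] I4 read-ops; issue I5 (DivU)
[18] I5 read-ops; issue I6 (IntU)
[19] I6 read-ops; issue I7 (AddU)
[20] I4 finished on MulU; I6 finished on IntU
[21] I4→R0; I6→R5
[22] I7 read-ops
[24] I7 finished on AddU
[25] I5 finished on DivU; I7→R1
[26] I5→R4; issue I8 (AddU)
[27] I8 read-ops
[29] I8 finished on AddU
[30] I8→R0

I8 = (26, 27, 29, 30)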